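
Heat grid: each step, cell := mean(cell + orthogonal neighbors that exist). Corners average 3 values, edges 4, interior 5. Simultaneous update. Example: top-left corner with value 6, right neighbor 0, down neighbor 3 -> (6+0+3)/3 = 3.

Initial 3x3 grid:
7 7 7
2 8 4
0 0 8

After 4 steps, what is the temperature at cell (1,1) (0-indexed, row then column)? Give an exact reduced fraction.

Step 1: cell (1,1) = 21/5
Step 2: cell (1,1) = 529/100
Step 3: cell (1,1) = 9221/2000
Step 4: cell (1,1) = 586187/120000
Full grid after step 4:
  327467/64800 4593503/864000 61957/10800
  1240001/288000 586187/120000 1473251/288000
  507059/129600 887407/216000 67601/14400

Answer: 586187/120000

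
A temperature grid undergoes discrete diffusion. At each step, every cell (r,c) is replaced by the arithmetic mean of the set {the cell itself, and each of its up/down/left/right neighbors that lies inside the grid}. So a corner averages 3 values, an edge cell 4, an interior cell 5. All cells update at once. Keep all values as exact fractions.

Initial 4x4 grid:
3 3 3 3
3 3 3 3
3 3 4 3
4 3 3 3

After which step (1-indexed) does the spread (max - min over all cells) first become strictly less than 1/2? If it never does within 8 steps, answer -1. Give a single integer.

Answer: 1

Derivation:
Step 1: max=10/3, min=3, spread=1/3
  -> spread < 1/2 first at step 1
Step 2: max=59/18, min=3, spread=5/18
Step 3: max=7007/2160, min=145/48, spread=241/1080
Step 4: max=208349/64800, min=36499/12000, spread=3517/20250
Step 5: max=6223079/1944000, min=220291/72000, spread=137611/972000
Step 6: max=37156573/11664000, min=442021/144000, spread=169109/1458000
Step 7: max=5556420827/1749600000, min=997709843/324000000, spread=421969187/4374000000
Step 8: max=166201168889/52488000000, min=30005627243/9720000000, spread=5213477221/65610000000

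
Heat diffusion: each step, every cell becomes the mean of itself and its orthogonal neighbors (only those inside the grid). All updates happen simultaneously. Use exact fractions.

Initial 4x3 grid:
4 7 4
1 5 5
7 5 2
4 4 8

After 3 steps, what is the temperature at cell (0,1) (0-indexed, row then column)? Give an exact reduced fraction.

Answer: 1036/225

Derivation:
Step 1: cell (0,1) = 5
Step 2: cell (0,1) = 71/15
Step 3: cell (0,1) = 1036/225
Full grid after step 3:
  179/40 1036/225 641/135
  332/75 13783/3000 16711/3600
  689/150 27841/6000 17111/3600
  1139/240 69929/14400 10381/2160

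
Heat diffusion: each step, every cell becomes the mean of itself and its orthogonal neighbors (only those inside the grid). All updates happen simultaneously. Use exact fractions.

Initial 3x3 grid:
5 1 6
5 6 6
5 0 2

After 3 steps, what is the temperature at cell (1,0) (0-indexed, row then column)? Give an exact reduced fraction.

Answer: 20039/4800

Derivation:
Step 1: cell (1,0) = 21/4
Step 2: cell (1,0) = 317/80
Step 3: cell (1,0) = 20039/4800
Full grid after step 3:
  8971/2160 10457/2400 4513/1080
  20039/4800 971/250 1647/400
  4003/1080 18139/4800 7741/2160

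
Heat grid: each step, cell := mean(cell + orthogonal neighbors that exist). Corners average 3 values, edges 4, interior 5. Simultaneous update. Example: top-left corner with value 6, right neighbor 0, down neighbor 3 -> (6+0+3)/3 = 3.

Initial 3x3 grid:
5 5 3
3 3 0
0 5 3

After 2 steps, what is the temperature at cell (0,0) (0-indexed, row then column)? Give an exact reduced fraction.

Step 1: cell (0,0) = 13/3
Step 2: cell (0,0) = 133/36
Full grid after step 2:
  133/36 71/20 107/36
  259/80 299/100 647/240
  49/18 677/240 23/9

Answer: 133/36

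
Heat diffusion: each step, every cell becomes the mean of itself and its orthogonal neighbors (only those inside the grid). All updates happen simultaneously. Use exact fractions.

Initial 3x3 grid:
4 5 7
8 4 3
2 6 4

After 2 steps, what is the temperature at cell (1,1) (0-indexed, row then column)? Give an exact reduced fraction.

Answer: 116/25

Derivation:
Step 1: cell (1,1) = 26/5
Step 2: cell (1,1) = 116/25
Full grid after step 2:
  91/18 313/60 29/6
  207/40 116/25 571/120
  83/18 283/60 77/18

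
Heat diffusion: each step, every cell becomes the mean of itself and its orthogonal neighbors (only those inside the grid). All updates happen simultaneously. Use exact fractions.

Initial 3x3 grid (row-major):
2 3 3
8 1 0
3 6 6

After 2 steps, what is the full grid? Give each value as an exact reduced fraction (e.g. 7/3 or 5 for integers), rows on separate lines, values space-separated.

Answer: 121/36 731/240 9/4
171/40 317/100 121/40
79/18 259/60 7/2

Derivation:
After step 1:
  13/3 9/4 2
  7/2 18/5 5/2
  17/3 4 4
After step 2:
  121/36 731/240 9/4
  171/40 317/100 121/40
  79/18 259/60 7/2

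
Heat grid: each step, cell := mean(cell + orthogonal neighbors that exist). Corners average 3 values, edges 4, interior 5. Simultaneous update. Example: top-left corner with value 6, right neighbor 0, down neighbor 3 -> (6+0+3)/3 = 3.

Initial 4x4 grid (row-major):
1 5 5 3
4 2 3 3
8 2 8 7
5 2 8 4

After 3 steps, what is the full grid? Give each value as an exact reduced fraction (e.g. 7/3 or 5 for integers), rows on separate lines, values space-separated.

After step 1:
  10/3 13/4 4 11/3
  15/4 16/5 21/5 4
  19/4 22/5 28/5 11/2
  5 17/4 11/2 19/3
After step 2:
  31/9 827/240 907/240 35/9
  451/120 94/25 21/5 521/120
  179/40 111/25 126/25 643/120
  14/3 383/80 1301/240 52/9
After step 3:
  7667/2160 25973/7200 5513/1440 8647/2160
  6947/1800 941/240 5069/1200 1601/360
  867/200 9001/2000 29351/6000 9233/1800
  3343/720 3863/800 37847/7200 11921/2160

Answer: 7667/2160 25973/7200 5513/1440 8647/2160
6947/1800 941/240 5069/1200 1601/360
867/200 9001/2000 29351/6000 9233/1800
3343/720 3863/800 37847/7200 11921/2160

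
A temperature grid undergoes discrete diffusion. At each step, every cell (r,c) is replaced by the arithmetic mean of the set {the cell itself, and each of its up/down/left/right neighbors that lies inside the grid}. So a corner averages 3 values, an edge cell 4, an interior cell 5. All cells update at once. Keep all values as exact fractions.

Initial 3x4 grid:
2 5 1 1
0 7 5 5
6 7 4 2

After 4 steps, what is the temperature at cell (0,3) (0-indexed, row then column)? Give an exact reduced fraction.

Answer: 438709/129600

Derivation:
Step 1: cell (0,3) = 7/3
Step 2: cell (0,3) = 103/36
Step 3: cell (0,3) = 434/135
Step 4: cell (0,3) = 438709/129600
Full grid after step 4:
  486499/129600 796409/216000 771869/216000 438709/129600
  3501001/864000 1481309/360000 465853/120000 1056697/288000
  572149/129600 59549/13500 114593/27000 510059/129600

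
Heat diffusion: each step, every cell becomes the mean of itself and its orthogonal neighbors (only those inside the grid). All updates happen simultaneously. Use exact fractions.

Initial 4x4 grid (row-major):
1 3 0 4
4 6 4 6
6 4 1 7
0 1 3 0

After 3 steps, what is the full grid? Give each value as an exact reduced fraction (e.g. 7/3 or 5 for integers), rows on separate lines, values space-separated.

Answer: 442/135 22957/7200 24629/7200 479/135
24847/7200 1318/375 2617/750 27899/7200
23591/7200 4751/1500 5093/1500 24563/7200
1499/540 19661/7200 19253/7200 1667/540

Derivation:
After step 1:
  8/3 5/2 11/4 10/3
  17/4 21/5 17/5 21/4
  7/2 18/5 19/5 7/2
  7/3 2 5/4 10/3
After step 2:
  113/36 727/240 719/240 34/9
  877/240 359/100 97/25 929/240
  821/240 171/50 311/100 953/240
  47/18 551/240 623/240 97/36
After step 3:
  442/135 22957/7200 24629/7200 479/135
  24847/7200 1318/375 2617/750 27899/7200
  23591/7200 4751/1500 5093/1500 24563/7200
  1499/540 19661/7200 19253/7200 1667/540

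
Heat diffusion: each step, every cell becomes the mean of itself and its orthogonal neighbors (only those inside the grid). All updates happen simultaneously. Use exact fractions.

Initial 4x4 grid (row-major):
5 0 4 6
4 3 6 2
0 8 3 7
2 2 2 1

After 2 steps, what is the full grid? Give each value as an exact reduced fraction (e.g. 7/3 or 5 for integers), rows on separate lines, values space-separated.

Answer: 3 71/20 73/20 53/12
137/40 17/5 89/20 161/40
331/120 98/25 69/20 511/120
25/9 301/120 421/120 103/36

Derivation:
After step 1:
  3 3 4 4
  3 21/5 18/5 21/4
  7/2 16/5 26/5 13/4
  4/3 7/2 2 10/3
After step 2:
  3 71/20 73/20 53/12
  137/40 17/5 89/20 161/40
  331/120 98/25 69/20 511/120
  25/9 301/120 421/120 103/36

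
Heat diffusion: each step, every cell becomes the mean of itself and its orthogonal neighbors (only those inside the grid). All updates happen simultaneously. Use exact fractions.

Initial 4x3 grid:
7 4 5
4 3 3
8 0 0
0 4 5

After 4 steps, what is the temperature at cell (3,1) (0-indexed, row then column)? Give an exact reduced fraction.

Step 1: cell (3,1) = 9/4
Step 2: cell (3,1) = 49/16
Step 3: cell (3,1) = 4469/1600
Step 4: cell (3,1) = 96437/32000
Full grid after step 4:
  184807/43200 1133923/288000 160057/43200
  17477/4500 441287/120000 235007/72000
  15917/4500 124379/40000 213547/72000
  137437/43200 96437/32000 117587/43200

Answer: 96437/32000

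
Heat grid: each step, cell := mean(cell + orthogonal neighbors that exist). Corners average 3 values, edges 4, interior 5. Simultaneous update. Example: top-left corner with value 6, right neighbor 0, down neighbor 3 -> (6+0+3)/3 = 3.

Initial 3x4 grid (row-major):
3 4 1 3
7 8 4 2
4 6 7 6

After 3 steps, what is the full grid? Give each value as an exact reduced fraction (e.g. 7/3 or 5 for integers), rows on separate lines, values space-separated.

Answer: 5219/1080 7933/1800 569/150 2413/720
38027/7200 15223/3000 8887/2000 6431/1600
6149/1080 19991/3600 2059/400 3353/720

Derivation:
After step 1:
  14/3 4 3 2
  11/2 29/5 22/5 15/4
  17/3 25/4 23/4 5
After step 2:
  85/18 131/30 67/20 35/12
  649/120 519/100 227/50 303/80
  209/36 88/15 107/20 29/6
After step 3:
  5219/1080 7933/1800 569/150 2413/720
  38027/7200 15223/3000 8887/2000 6431/1600
  6149/1080 19991/3600 2059/400 3353/720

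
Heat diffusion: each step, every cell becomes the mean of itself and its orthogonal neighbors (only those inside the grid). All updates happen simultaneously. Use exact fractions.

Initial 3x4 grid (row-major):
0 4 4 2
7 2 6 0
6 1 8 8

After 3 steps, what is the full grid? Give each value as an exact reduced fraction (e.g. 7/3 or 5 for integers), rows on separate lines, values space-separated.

Answer: 1565/432 2461/720 287/80 247/72
10979/2880 4867/1200 2381/600 1489/360
1859/432 196/45 1699/360 493/108

Derivation:
After step 1:
  11/3 5/2 4 2
  15/4 4 4 4
  14/3 17/4 23/4 16/3
After step 2:
  119/36 85/24 25/8 10/3
  193/48 37/10 87/20 23/6
  38/9 14/3 29/6 181/36
After step 3:
  1565/432 2461/720 287/80 247/72
  10979/2880 4867/1200 2381/600 1489/360
  1859/432 196/45 1699/360 493/108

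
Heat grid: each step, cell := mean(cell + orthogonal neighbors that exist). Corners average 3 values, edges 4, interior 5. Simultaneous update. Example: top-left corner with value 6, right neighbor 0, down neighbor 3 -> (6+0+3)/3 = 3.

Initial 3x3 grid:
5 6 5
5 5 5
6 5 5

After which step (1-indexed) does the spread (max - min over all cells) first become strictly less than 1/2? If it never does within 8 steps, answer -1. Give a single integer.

Answer: 1

Derivation:
Step 1: max=16/3, min=5, spread=1/3
  -> spread < 1/2 first at step 1
Step 2: max=1267/240, min=61/12, spread=47/240
Step 3: max=5701/1080, min=411/80, spread=61/432
Step 4: max=340637/64800, min=222833/43200, spread=511/5184
Step 5: max=20399089/3888000, min=13419851/2592000, spread=4309/62208
Step 6: max=1221383633/233280000, min=268898099/51840000, spread=36295/746496
Step 7: max=73193043901/13996800000, min=48476849059/9331200000, spread=305773/8957952
Step 8: max=4387137511397/839808000000, min=2911341929473/559872000000, spread=2575951/107495424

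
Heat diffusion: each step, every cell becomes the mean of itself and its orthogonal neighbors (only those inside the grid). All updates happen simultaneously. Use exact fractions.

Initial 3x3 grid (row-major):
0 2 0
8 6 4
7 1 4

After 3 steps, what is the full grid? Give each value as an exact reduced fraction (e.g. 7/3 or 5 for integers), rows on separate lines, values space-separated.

After step 1:
  10/3 2 2
  21/4 21/5 7/2
  16/3 9/2 3
After step 2:
  127/36 173/60 5/2
  1087/240 389/100 127/40
  181/36 511/120 11/3
After step 3:
  7877/2160 11521/3600 1027/360
  61109/14400 22483/6000 7939/2400
  9947/2160 30317/7200 37/10

Answer: 7877/2160 11521/3600 1027/360
61109/14400 22483/6000 7939/2400
9947/2160 30317/7200 37/10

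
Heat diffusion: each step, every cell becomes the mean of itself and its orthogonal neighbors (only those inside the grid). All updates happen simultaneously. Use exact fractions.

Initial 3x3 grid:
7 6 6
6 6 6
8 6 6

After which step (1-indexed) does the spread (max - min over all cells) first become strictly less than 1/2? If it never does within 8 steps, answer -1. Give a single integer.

Step 1: max=27/4, min=6, spread=3/4
Step 2: max=239/36, min=6, spread=23/36
Step 3: max=2789/432, min=875/144, spread=41/108
  -> spread < 1/2 first at step 3
Step 4: max=166411/25920, min=14761/2400, spread=34961/129600
Step 5: max=9896597/1555200, min=3201499/518400, spread=2921/15552
Step 6: max=591702859/93312000, min=193132453/31104000, spread=24611/186624
Step 7: max=35373791573/5598720000, min=430314433/69120000, spread=207329/2239488
Step 8: max=2118235080331/335923200000, min=698800714277/111974400000, spread=1746635/26873856

Answer: 3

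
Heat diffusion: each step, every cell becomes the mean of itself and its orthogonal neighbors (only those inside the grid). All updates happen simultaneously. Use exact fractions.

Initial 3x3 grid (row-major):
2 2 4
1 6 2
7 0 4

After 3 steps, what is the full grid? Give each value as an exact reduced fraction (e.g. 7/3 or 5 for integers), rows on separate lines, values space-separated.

After step 1:
  5/3 7/2 8/3
  4 11/5 4
  8/3 17/4 2
After step 2:
  55/18 301/120 61/18
  79/30 359/100 163/60
  131/36 667/240 41/12
After step 3:
  2951/1080 22577/7200 3101/1080
  5813/1800 5691/2000 11801/3600
  6517/2160 48329/14400 713/240

Answer: 2951/1080 22577/7200 3101/1080
5813/1800 5691/2000 11801/3600
6517/2160 48329/14400 713/240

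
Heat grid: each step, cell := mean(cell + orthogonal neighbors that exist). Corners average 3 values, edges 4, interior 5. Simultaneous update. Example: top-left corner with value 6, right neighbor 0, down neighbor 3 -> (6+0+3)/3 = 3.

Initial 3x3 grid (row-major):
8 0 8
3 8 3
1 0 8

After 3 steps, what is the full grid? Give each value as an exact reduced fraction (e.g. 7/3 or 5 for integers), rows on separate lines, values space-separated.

After step 1:
  11/3 6 11/3
  5 14/5 27/4
  4/3 17/4 11/3
After step 2:
  44/9 121/30 197/36
  16/5 124/25 1013/240
  127/36 241/80 44/9
After step 3:
  1091/270 17419/3600 9883/2160
  4973/1200 1457/375 70351/14400
  7013/2160 19667/4800 1091/270

Answer: 1091/270 17419/3600 9883/2160
4973/1200 1457/375 70351/14400
7013/2160 19667/4800 1091/270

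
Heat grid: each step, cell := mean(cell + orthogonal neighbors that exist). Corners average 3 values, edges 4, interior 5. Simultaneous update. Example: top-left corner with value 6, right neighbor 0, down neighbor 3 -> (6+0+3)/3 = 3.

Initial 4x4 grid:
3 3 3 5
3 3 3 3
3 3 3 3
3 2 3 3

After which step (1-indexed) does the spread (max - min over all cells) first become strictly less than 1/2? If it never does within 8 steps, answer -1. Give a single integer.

Answer: 4

Derivation:
Step 1: max=11/3, min=8/3, spread=1
Step 2: max=32/9, min=329/120, spread=293/360
Step 3: max=365/108, min=3029/1080, spread=23/40
Step 4: max=10763/3240, min=307157/108000, spread=154829/324000
  -> spread < 1/2 first at step 4
Step 5: max=1581499/486000, min=2777357/972000, spread=1587/4000
Step 6: max=23452001/7290000, min=84093593/29160000, spread=39977/120000
Step 7: max=278282357/87480000, min=2538203489/874800000, spread=1006667/3600000
Step 8: max=2070751019/656100000, min=76662055109/26244000000, spread=25382657/108000000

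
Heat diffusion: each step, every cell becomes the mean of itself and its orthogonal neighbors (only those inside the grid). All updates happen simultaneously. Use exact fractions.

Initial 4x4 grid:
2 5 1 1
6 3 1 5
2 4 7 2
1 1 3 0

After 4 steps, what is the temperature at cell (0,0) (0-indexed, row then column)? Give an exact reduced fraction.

Step 1: cell (0,0) = 13/3
Step 2: cell (0,0) = 31/9
Step 3: cell (0,0) = 7433/2160
Step 4: cell (0,0) = 213851/64800
Full grid after step 4:
  213851/64800 681593/216000 619889/216000 86383/32400
  87871/27000 567569/180000 264037/90000 601409/216000
  79783/27000 267037/90000 524323/180000 600529/216000
  87583/32400 293017/108000 294077/108000 177457/64800

Answer: 213851/64800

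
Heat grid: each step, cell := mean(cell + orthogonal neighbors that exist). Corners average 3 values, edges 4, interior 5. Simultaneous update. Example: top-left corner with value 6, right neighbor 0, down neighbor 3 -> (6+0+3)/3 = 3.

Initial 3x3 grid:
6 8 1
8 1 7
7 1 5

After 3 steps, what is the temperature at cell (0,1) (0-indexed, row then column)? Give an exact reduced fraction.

Step 1: cell (0,1) = 4
Step 2: cell (0,1) = 65/12
Step 3: cell (0,1) = 3529/720
Full grid after step 3:
  1211/216 3529/720 1025/216
  7373/1440 2951/600 6083/1440
  136/27 6263/1440 463/108

Answer: 3529/720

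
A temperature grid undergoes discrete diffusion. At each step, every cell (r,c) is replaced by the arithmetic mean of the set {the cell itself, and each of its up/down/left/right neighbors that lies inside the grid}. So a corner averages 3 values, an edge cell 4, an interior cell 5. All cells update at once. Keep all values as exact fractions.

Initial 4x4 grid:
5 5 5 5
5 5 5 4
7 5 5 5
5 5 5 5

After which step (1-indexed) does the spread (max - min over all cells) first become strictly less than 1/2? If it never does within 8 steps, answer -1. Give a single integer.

Answer: 4

Derivation:
Step 1: max=17/3, min=14/3, spread=1
Step 2: max=331/60, min=569/120, spread=31/40
Step 3: max=2911/540, min=5189/1080, spread=211/360
Step 4: max=86041/16200, min=156959/32400, spread=5041/10800
  -> spread < 1/2 first at step 4
Step 5: max=2564377/486000, min=4738421/972000, spread=130111/324000
Step 6: max=38174537/7290000, min=28586161/5832000, spread=3255781/9720000
Step 7: max=2278357021/437400000, min=4309632989/874800000, spread=82360351/291600000
Step 8: max=17005736839/3280500000, min=129822161249/26244000000, spread=2074577821/8748000000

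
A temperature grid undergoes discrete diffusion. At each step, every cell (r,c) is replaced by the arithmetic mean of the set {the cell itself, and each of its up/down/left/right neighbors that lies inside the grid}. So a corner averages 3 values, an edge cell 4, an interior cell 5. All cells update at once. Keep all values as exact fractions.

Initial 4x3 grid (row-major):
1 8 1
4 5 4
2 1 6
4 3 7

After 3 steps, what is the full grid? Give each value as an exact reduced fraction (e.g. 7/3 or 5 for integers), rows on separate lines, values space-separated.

Answer: 4147/1080 56291/14400 9029/2160
25313/7200 5881/1500 14719/3600
2717/800 2803/750 7607/1800
403/120 55171/14400 9149/2160

Derivation:
After step 1:
  13/3 15/4 13/3
  3 22/5 4
  11/4 17/5 9/2
  3 15/4 16/3
After step 2:
  133/36 1009/240 145/36
  869/240 371/100 517/120
  243/80 94/25 517/120
  19/6 929/240 163/36
After step 3:
  4147/1080 56291/14400 9029/2160
  25313/7200 5881/1500 14719/3600
  2717/800 2803/750 7607/1800
  403/120 55171/14400 9149/2160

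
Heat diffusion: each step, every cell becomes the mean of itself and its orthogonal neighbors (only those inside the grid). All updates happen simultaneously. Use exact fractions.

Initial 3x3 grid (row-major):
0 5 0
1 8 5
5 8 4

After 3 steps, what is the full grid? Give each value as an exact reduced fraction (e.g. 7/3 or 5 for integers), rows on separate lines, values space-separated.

After step 1:
  2 13/4 10/3
  7/2 27/5 17/4
  14/3 25/4 17/3
After step 2:
  35/12 839/240 65/18
  467/120 453/100 373/80
  173/36 1319/240 97/18
After step 3:
  2473/720 52393/14400 4237/1080
  29059/7200 26491/6000 7277/1600
  10219/2160 72793/14400 5597/1080

Answer: 2473/720 52393/14400 4237/1080
29059/7200 26491/6000 7277/1600
10219/2160 72793/14400 5597/1080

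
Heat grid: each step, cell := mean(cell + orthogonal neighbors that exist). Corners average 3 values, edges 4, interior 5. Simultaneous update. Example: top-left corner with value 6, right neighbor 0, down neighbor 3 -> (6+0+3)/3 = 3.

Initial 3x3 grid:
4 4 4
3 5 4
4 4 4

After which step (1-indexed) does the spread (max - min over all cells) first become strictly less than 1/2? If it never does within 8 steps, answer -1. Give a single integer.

Answer: 2

Derivation:
Step 1: max=17/4, min=11/3, spread=7/12
Step 2: max=25/6, min=23/6, spread=1/3
  -> spread < 1/2 first at step 2
Step 3: max=3971/960, min=1697/432, spread=1799/8640
Step 4: max=5891/1440, min=21383/5400, spread=2833/21600
Step 5: max=4694873/1152000, min=6204521/1555200, spread=2671151/31104000
Step 6: max=63098677/15552000, min=311046563/77760000, spread=741137/12960000
Step 7: max=50397145171/12441600000, min=22461751889/5598720000, spread=4339268759/111974400000
Step 8: max=226349231393/55987200000, min=562158155821/139968000000, spread=7429845323/279936000000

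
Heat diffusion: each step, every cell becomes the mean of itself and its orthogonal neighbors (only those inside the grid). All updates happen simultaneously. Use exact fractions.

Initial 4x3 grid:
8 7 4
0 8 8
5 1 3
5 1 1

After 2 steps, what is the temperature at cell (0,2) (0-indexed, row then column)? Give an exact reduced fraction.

Step 1: cell (0,2) = 19/3
Step 2: cell (0,2) = 113/18
Full grid after step 2:
  17/3 1373/240 113/18
  89/20 523/100 151/30
  229/60 82/25 107/30
  101/36 41/15 83/36

Answer: 113/18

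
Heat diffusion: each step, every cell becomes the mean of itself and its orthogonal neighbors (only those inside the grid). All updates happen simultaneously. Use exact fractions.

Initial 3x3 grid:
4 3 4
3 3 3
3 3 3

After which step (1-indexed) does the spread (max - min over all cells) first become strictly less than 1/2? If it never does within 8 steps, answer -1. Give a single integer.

Step 1: max=7/2, min=3, spread=1/2
Step 2: max=121/36, min=3, spread=13/36
  -> spread < 1/2 first at step 2
Step 3: max=4757/1440, min=443/144, spread=109/480
Step 4: max=84389/25920, min=11161/3600, spread=20149/129600
Step 5: max=16781933/5184000, min=1623691/518400, spread=545023/5184000
Step 6: max=1000503751/311040000, min=20371237/6480000, spread=36295/497664
Step 7: max=59872370597/18662400000, min=4909735831/1555200000, spread=305773/5971968
Step 8: max=3582546670159/1119744000000, min=49198575497/15552000000, spread=2575951/71663616

Answer: 2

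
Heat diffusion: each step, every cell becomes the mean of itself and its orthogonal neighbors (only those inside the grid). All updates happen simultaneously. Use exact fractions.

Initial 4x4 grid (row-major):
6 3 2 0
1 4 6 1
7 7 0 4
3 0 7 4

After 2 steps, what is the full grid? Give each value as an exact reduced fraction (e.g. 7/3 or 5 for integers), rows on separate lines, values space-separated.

Answer: 139/36 421/120 101/40 13/6
62/15 373/100 171/50 43/20
239/60 427/100 16/5 37/10
145/36 209/60 21/5 10/3

Derivation:
After step 1:
  10/3 15/4 11/4 1
  9/2 21/5 13/5 11/4
  9/2 18/5 24/5 9/4
  10/3 17/4 11/4 5
After step 2:
  139/36 421/120 101/40 13/6
  62/15 373/100 171/50 43/20
  239/60 427/100 16/5 37/10
  145/36 209/60 21/5 10/3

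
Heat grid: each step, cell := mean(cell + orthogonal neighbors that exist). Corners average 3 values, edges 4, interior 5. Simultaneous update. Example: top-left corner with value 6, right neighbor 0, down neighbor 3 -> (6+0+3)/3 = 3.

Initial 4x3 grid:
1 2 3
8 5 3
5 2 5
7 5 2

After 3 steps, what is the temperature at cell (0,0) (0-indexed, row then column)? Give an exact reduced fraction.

Step 1: cell (0,0) = 11/3
Step 2: cell (0,0) = 67/18
Step 3: cell (0,0) = 413/108
Full grid after step 3:
  413/108 50803/14400 1415/432
  31069/7200 2899/750 12947/3600
  33829/7200 25927/6000 2267/600
  10549/2160 15677/3600 361/90

Answer: 413/108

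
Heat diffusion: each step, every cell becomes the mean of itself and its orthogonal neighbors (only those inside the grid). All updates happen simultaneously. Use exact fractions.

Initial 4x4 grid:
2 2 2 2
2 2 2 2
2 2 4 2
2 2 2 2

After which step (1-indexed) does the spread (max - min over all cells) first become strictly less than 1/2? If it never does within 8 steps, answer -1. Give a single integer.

Answer: 2

Derivation:
Step 1: max=5/2, min=2, spread=1/2
Step 2: max=61/25, min=2, spread=11/25
  -> spread < 1/2 first at step 2
Step 3: max=2767/1200, min=2, spread=367/1200
Step 4: max=12371/5400, min=613/300, spread=1337/5400
Step 5: max=365669/162000, min=18469/9000, spread=33227/162000
Step 6: max=10934327/4860000, min=112049/54000, spread=849917/4860000
Step 7: max=325314347/145800000, min=1688533/810000, spread=21378407/145800000
Step 8: max=9714462371/4374000000, min=509688343/243000000, spread=540072197/4374000000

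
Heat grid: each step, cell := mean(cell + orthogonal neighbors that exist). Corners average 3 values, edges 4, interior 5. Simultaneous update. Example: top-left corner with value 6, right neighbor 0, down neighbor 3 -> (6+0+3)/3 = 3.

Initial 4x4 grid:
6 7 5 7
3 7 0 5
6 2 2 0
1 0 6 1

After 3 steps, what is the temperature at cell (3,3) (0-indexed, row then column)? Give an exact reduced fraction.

Step 1: cell (3,3) = 7/3
Step 2: cell (3,3) = 79/36
Step 3: cell (3,3) = 485/216
Full grid after step 3:
  5449/1080 3671/720 16283/3600 2377/540
  1639/360 12211/3000 5833/1500 12503/3600
  6023/1800 2437/750 1631/600 9751/3600
  389/135 4583/1800 4343/1800 485/216

Answer: 485/216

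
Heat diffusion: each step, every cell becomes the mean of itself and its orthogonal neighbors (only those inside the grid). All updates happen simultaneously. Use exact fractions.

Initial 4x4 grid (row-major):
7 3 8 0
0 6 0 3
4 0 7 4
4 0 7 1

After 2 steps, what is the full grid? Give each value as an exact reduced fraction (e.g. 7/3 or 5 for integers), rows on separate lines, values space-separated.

After step 1:
  10/3 6 11/4 11/3
  17/4 9/5 24/5 7/4
  2 17/5 18/5 15/4
  8/3 11/4 15/4 4
After step 2:
  163/36 833/240 1033/240 49/18
  683/240 81/20 147/50 419/120
  739/240 271/100 193/50 131/40
  89/36 377/120 141/40 23/6

Answer: 163/36 833/240 1033/240 49/18
683/240 81/20 147/50 419/120
739/240 271/100 193/50 131/40
89/36 377/120 141/40 23/6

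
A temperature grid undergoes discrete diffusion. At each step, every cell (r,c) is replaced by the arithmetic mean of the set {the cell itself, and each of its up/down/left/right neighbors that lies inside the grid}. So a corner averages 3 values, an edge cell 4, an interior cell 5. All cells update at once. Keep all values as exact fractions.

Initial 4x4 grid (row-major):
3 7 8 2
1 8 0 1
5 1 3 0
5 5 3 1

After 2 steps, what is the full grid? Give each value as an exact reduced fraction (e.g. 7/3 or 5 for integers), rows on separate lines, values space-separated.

After step 1:
  11/3 13/2 17/4 11/3
  17/4 17/5 4 3/4
  3 22/5 7/5 5/4
  5 7/2 3 4/3
After step 2:
  173/36 1069/240 221/48 26/9
  859/240 451/100 69/25 29/12
  333/80 157/50 281/100 71/60
  23/6 159/40 277/120 67/36

Answer: 173/36 1069/240 221/48 26/9
859/240 451/100 69/25 29/12
333/80 157/50 281/100 71/60
23/6 159/40 277/120 67/36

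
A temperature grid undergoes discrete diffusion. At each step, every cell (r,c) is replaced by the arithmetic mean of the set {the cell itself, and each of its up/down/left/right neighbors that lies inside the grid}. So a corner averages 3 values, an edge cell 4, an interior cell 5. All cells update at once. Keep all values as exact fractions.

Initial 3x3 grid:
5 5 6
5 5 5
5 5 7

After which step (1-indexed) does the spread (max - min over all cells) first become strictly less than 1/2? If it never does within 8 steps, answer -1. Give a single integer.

Answer: 3

Derivation:
Step 1: max=23/4, min=5, spread=3/4
Step 2: max=203/36, min=5, spread=23/36
Step 3: max=2357/432, min=731/144, spread=41/108
  -> spread < 1/2 first at step 3
Step 4: max=140491/25920, min=12361/2400, spread=34961/129600
Step 5: max=8341397/1555200, min=2683099/518400, spread=2921/15552
Step 6: max=498390859/93312000, min=162028453/31104000, spread=24611/186624
Step 7: max=29775071573/5598720000, min=361194433/69120000, spread=207329/2239488
Step 8: max=1782311880331/335923200000, min=586826314277/111974400000, spread=1746635/26873856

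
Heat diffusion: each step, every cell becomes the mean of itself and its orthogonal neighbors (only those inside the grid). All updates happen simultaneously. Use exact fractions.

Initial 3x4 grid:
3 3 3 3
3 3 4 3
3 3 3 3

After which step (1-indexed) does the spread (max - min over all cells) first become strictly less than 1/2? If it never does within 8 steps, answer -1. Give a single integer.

Answer: 1

Derivation:
Step 1: max=13/4, min=3, spread=1/4
  -> spread < 1/2 first at step 1
Step 2: max=323/100, min=3, spread=23/100
Step 3: max=15211/4800, min=1213/400, spread=131/960
Step 4: max=136151/43200, min=21991/7200, spread=841/8640
Step 5: max=54382051/17280000, min=4413373/1440000, spread=56863/691200
Step 6: max=488094341/155520000, min=39869543/12960000, spread=386393/6220800
Step 7: max=195017723131/62208000000, min=15972358813/5184000000, spread=26795339/497664000
Step 8: max=11681255714129/3732480000000, min=960206149667/311040000000, spread=254051069/5971968000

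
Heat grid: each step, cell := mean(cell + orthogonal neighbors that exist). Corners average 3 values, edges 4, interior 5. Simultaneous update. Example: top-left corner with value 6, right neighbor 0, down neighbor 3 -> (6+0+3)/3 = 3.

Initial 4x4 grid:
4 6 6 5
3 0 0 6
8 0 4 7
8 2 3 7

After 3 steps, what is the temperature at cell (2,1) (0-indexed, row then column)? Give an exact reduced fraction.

Answer: 1463/400

Derivation:
Step 1: cell (2,1) = 14/5
Step 2: cell (2,1) = 77/25
Step 3: cell (2,1) = 1463/400
Full grid after step 3:
  8123/2160 27023/7200 28783/7200 10027/2160
  13609/3600 4021/1200 23161/6000 15929/3600
  1573/400 1463/400 4517/1200 16709/3600
  3121/720 9413/2400 30463/7200 10003/2160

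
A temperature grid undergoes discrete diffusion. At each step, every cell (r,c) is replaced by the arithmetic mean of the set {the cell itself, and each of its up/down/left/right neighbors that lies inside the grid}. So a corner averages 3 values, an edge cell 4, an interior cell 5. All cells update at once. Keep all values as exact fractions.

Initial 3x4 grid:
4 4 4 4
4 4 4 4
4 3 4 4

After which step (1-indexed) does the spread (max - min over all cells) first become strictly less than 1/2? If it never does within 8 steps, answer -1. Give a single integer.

Step 1: max=4, min=11/3, spread=1/3
  -> spread < 1/2 first at step 1
Step 2: max=4, min=449/120, spread=31/120
Step 3: max=4, min=4109/1080, spread=211/1080
Step 4: max=7153/1800, min=415103/108000, spread=14077/108000
Step 5: max=428317/108000, min=3747593/972000, spread=5363/48600
Step 6: max=237131/60000, min=112899191/29160000, spread=93859/1166400
Step 7: max=383463533/97200000, min=6788125519/1749600000, spread=4568723/69984000
Step 8: max=11482381111/2916000000, min=408123564371/104976000000, spread=8387449/167961600

Answer: 1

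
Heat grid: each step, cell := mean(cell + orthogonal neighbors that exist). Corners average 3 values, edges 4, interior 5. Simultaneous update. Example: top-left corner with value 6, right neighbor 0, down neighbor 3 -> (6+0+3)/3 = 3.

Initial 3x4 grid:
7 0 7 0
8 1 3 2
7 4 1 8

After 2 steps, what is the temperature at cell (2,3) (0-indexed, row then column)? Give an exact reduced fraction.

Answer: 131/36

Derivation:
Step 1: cell (2,3) = 11/3
Step 2: cell (2,3) = 131/36
Full grid after step 2:
  29/6 289/80 241/80 35/12
  1217/240 15/4 63/20 763/240
  46/9 1007/240 823/240 131/36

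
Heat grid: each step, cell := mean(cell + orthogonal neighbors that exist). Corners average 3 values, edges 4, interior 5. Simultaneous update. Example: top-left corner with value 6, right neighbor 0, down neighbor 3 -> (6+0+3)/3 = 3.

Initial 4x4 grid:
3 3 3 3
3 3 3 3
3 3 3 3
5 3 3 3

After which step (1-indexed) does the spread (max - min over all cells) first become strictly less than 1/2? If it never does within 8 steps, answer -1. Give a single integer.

Answer: 3

Derivation:
Step 1: max=11/3, min=3, spread=2/3
Step 2: max=32/9, min=3, spread=5/9
Step 3: max=365/108, min=3, spread=41/108
  -> spread < 1/2 first at step 3
Step 4: max=10763/3240, min=3, spread=1043/3240
Step 5: max=317153/97200, min=3, spread=25553/97200
Step 6: max=9419459/2916000, min=27079/9000, spread=645863/2916000
Step 7: max=280081691/87480000, min=180971/60000, spread=16225973/87480000
Step 8: max=8350677983/2624400000, min=81701/27000, spread=409340783/2624400000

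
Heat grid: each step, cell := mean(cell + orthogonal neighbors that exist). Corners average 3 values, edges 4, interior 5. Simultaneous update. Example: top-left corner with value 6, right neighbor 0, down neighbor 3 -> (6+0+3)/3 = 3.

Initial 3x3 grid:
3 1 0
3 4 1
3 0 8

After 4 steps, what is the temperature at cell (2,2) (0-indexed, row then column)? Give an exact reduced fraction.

Answer: 1853/675

Derivation:
Step 1: cell (2,2) = 3
Step 2: cell (2,2) = 10/3
Step 3: cell (2,2) = 163/60
Step 4: cell (2,2) = 1853/675
Full grid after step 4:
  307351/129600 13093/6000 292751/129600
  2129267/864000 306643/120000 2068267/864000
  14899/5400 767339/288000 1853/675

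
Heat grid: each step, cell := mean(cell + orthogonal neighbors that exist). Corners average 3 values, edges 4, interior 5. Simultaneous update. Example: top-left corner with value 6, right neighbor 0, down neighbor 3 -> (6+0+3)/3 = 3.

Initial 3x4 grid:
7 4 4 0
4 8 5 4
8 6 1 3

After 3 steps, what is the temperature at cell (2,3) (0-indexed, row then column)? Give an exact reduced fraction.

Step 1: cell (2,3) = 8/3
Step 2: cell (2,3) = 113/36
Step 3: cell (2,3) = 3767/1080
Full grid after step 3:
  3953/720 2031/400 14219/3600 1831/540
  9359/1600 10173/2000 12547/3000 11929/3600
  4123/720 6343/1200 14819/3600 3767/1080

Answer: 3767/1080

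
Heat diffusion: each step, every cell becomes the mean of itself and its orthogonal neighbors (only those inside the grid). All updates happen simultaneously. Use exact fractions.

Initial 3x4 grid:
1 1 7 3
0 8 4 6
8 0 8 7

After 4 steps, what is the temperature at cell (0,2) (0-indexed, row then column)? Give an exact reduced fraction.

Step 1: cell (0,2) = 15/4
Step 2: cell (0,2) = 299/60
Step 3: cell (0,2) = 15331/3600
Step 4: cell (0,2) = 503407/108000
Full grid after step 4:
  447839/129600 396707/108000 503407/108000 19817/4050
  2984171/864000 1536559/360000 846317/180000 1164899/216000
  521189/129600 928039/216000 377813/72000 12911/2400

Answer: 503407/108000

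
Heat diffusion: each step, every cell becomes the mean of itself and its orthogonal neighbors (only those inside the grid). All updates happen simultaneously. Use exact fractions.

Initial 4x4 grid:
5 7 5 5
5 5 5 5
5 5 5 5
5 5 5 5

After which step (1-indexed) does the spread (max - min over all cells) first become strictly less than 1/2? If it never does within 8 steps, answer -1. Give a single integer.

Step 1: max=17/3, min=5, spread=2/3
Step 2: max=331/60, min=5, spread=31/60
Step 3: max=2911/540, min=5, spread=211/540
  -> spread < 1/2 first at step 3
Step 4: max=286843/54000, min=5, spread=16843/54000
Step 5: max=2568643/486000, min=22579/4500, spread=130111/486000
Step 6: max=76542367/14580000, min=1357159/270000, spread=3255781/14580000
Step 7: max=2287353691/437400000, min=1361107/270000, spread=82360351/437400000
Step 8: max=68361316891/13122000000, min=245506441/48600000, spread=2074577821/13122000000

Answer: 3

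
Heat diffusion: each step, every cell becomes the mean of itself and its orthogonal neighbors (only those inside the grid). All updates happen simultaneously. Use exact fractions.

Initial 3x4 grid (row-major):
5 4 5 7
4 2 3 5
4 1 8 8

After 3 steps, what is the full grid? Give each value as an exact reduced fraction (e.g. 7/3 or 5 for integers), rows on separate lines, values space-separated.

Answer: 4129/1080 29759/7200 33649/7200 5723/1080
53203/14400 23327/6000 28747/6000 77903/14400
1273/360 3201/800 11533/2400 2011/360

Derivation:
After step 1:
  13/3 4 19/4 17/3
  15/4 14/5 23/5 23/4
  3 15/4 5 7
After step 2:
  145/36 953/240 1141/240 97/18
  833/240 189/50 229/50 1381/240
  7/2 291/80 407/80 71/12
After step 3:
  4129/1080 29759/7200 33649/7200 5723/1080
  53203/14400 23327/6000 28747/6000 77903/14400
  1273/360 3201/800 11533/2400 2011/360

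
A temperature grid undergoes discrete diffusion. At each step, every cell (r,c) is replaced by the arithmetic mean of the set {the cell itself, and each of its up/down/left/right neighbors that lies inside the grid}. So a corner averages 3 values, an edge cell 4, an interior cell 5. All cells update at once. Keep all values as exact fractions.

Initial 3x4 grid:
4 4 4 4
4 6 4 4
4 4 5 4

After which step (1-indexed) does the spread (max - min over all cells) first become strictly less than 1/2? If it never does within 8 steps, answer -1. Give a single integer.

Answer: 3

Derivation:
Step 1: max=19/4, min=4, spread=3/4
Step 2: max=91/20, min=4, spread=11/20
Step 3: max=89/20, min=1501/360, spread=101/360
  -> spread < 1/2 first at step 3
Step 4: max=18953/4320, min=9019/2160, spread=61/288
Step 5: max=157241/36000, min=3655/864, spread=464/3375
Step 6: max=67784513/15552000, min=16482667/3888000, spread=370769/3110400
Step 7: max=4053405907/933120000, min=993654793/233280000, spread=5252449/62208000
Step 8: max=242942597993/55987200000, min=737324507/172800000, spread=161978309/2239488000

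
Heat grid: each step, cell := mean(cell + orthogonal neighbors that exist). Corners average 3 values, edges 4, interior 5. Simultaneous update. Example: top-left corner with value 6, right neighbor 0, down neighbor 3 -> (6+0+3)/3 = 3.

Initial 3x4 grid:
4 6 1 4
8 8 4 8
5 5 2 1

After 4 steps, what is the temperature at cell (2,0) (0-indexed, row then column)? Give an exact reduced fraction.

Step 1: cell (2,0) = 6
Step 2: cell (2,0) = 23/4
Step 3: cell (2,0) = 451/80
Step 4: cell (2,0) = 78799/14400
Full grid after step 4:
  237797/43200 2563/500 247589/54000 553351/129600
  1600033/288000 614447/120000 180349/40000 134017/32000
  78799/14400 181661/36000 480053/108000 532751/129600

Answer: 78799/14400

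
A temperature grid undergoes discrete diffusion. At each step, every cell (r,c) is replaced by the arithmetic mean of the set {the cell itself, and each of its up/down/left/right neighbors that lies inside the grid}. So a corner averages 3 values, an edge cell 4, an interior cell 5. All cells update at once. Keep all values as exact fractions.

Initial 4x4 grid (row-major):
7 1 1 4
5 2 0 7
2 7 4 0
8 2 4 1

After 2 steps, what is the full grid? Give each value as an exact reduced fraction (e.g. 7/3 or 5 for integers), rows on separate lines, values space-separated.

Answer: 133/36 139/48 221/80 11/4
101/24 319/100 261/100 251/80
169/40 403/100 299/100 125/48
59/12 77/20 19/6 89/36

Derivation:
After step 1:
  13/3 11/4 3/2 4
  4 3 14/5 11/4
  11/2 17/5 3 3
  4 21/4 11/4 5/3
After step 2:
  133/36 139/48 221/80 11/4
  101/24 319/100 261/100 251/80
  169/40 403/100 299/100 125/48
  59/12 77/20 19/6 89/36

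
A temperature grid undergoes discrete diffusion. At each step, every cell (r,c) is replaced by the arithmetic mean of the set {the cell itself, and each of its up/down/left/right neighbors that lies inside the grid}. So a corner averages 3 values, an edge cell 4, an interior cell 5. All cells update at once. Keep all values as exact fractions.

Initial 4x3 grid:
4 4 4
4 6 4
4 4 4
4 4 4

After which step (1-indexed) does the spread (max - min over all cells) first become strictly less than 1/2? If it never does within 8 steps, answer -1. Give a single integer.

Answer: 2

Derivation:
Step 1: max=9/2, min=4, spread=1/2
Step 2: max=223/50, min=4, spread=23/50
  -> spread < 1/2 first at step 2
Step 3: max=10411/2400, min=813/200, spread=131/480
Step 4: max=92951/21600, min=14791/3600, spread=841/4320
Step 5: max=37102051/8640000, min=2973373/720000, spread=56863/345600
Step 6: max=332574341/77760000, min=26909543/6480000, spread=386393/3110400
Step 7: max=132809723131/31104000000, min=10788358813/2592000000, spread=26795339/248832000
Step 8: max=7948775714129/1866240000000, min=649166149667/155520000000, spread=254051069/2985984000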